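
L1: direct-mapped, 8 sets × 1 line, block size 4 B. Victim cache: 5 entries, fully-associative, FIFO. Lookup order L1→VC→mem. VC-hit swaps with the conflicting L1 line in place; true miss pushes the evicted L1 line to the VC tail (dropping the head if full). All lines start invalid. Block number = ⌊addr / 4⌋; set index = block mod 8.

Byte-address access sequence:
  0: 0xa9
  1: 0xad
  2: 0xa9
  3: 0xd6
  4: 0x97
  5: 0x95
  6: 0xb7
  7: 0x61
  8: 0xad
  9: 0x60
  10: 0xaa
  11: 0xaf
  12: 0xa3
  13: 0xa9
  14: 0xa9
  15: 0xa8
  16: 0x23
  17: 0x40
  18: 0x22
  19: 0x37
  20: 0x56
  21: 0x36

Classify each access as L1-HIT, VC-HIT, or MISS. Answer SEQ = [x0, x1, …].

#0 0xa9→b42/s2 MISS; vc=[]
#1 0xad→b43/s3 MISS; vc=[]
#2 0xa9→b42/s2 L1-HIT; vc=[]
#3 0xd6→b53/s5 MISS; vc=[]
#4 0x97→b37/s5 MISS; vc=[53]
#5 0x95→b37/s5 L1-HIT; vc=[53]
#6 0xb7→b45/s5 MISS; vc=[53,37]
#7 0x61→b24/s0 MISS; vc=[53,37]
#8 0xad→b43/s3 L1-HIT; vc=[53,37]
#9 0x60→b24/s0 L1-HIT; vc=[53,37]
#10 0xaa→b42/s2 L1-HIT; vc=[53,37]
#11 0xaf→b43/s3 L1-HIT; vc=[53,37]
#12 0xa3→b40/s0 MISS; vc=[53,37,24]
#13 0xa9→b42/s2 L1-HIT; vc=[53,37,24]
#14 0xa9→b42/s2 L1-HIT; vc=[53,37,24]
#15 0xa8→b42/s2 L1-HIT; vc=[53,37,24]
#16 0x23→b8/s0 MISS; vc=[53,37,24,40]
#17 0x40→b16/s0 MISS; vc=[53,37,24,40,8]
#18 0x22→b8/s0 VC-HIT; vc=[53,37,24,40,16]
#19 0x37→b13/s5 MISS; vc=[37,24,40,16,45]
#20 0x56→b21/s5 MISS; vc=[24,40,16,45,13]
#21 0x36→b13/s5 VC-HIT; vc=[24,40,16,45,21]

SEQ = [MISS, MISS, L1-HIT, MISS, MISS, L1-HIT, MISS, MISS, L1-HIT, L1-HIT, L1-HIT, L1-HIT, MISS, L1-HIT, L1-HIT, L1-HIT, MISS, MISS, VC-HIT, MISS, MISS, VC-HIT]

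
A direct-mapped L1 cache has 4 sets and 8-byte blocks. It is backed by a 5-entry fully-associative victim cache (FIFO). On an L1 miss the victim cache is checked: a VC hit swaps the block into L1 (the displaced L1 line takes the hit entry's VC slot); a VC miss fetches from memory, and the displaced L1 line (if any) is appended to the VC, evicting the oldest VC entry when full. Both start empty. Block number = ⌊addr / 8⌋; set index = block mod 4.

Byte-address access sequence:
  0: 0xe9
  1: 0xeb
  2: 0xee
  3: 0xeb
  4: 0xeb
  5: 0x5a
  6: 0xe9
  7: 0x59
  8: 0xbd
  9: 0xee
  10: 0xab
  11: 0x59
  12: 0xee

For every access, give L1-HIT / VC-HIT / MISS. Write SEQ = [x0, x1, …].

SEQ = [MISS, L1-HIT, L1-HIT, L1-HIT, L1-HIT, MISS, L1-HIT, L1-HIT, MISS, L1-HIT, MISS, VC-HIT, VC-HIT]

  [0] addr=0xe9 blk=29 s=1: MISS | VC []
  [1] addr=0xeb blk=29 s=1: L1-HIT | VC []
  [2] addr=0xee blk=29 s=1: L1-HIT | VC []
  [3] addr=0xeb blk=29 s=1: L1-HIT | VC []
  [4] addr=0xeb blk=29 s=1: L1-HIT | VC []
  [5] addr=0x5a blk=11 s=3: MISS | VC []
  [6] addr=0xe9 blk=29 s=1: L1-HIT | VC []
  [7] addr=0x59 blk=11 s=3: L1-HIT | VC []
  [8] addr=0xbd blk=23 s=3: MISS | VC [11]
  [9] addr=0xee blk=29 s=1: L1-HIT | VC [11]
  [10] addr=0xab blk=21 s=1: MISS | VC [11, 29]
  [11] addr=0x59 blk=11 s=3: VC-HIT | VC [23, 29]
  [12] addr=0xee blk=29 s=1: VC-HIT | VC [23, 21]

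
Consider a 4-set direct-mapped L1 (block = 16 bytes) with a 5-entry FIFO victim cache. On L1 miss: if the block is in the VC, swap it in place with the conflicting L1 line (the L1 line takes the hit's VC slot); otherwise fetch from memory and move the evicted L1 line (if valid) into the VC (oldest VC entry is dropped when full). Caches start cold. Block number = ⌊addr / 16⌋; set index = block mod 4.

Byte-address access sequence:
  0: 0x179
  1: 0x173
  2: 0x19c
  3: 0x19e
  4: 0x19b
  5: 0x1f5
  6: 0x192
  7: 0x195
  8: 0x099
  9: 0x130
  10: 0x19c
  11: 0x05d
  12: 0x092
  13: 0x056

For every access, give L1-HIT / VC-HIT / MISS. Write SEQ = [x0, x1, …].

SEQ = [MISS, L1-HIT, MISS, L1-HIT, L1-HIT, MISS, L1-HIT, L1-HIT, MISS, MISS, VC-HIT, MISS, VC-HIT, VC-HIT]

0: 0x179 (blk 23, set 3) → MISS  vc=[]
1: 0x173 (blk 23, set 3) → L1-HIT  vc=[]
2: 0x19c (blk 25, set 1) → MISS  vc=[]
3: 0x19e (blk 25, set 1) → L1-HIT  vc=[]
4: 0x19b (blk 25, set 1) → L1-HIT  vc=[]
5: 0x1f5 (blk 31, set 3) → MISS  vc=[23]
6: 0x192 (blk 25, set 1) → L1-HIT  vc=[23]
7: 0x195 (blk 25, set 1) → L1-HIT  vc=[23]
8: 0x99 (blk 9, set 1) → MISS  vc=[23, 25]
9: 0x130 (blk 19, set 3) → MISS  vc=[23, 25, 31]
10: 0x19c (blk 25, set 1) → VC-HIT  vc=[23, 9, 31]
11: 0x5d (blk 5, set 1) → MISS  vc=[23, 9, 31, 25]
12: 0x92 (blk 9, set 1) → VC-HIT  vc=[23, 5, 31, 25]
13: 0x56 (blk 5, set 1) → VC-HIT  vc=[23, 9, 31, 25]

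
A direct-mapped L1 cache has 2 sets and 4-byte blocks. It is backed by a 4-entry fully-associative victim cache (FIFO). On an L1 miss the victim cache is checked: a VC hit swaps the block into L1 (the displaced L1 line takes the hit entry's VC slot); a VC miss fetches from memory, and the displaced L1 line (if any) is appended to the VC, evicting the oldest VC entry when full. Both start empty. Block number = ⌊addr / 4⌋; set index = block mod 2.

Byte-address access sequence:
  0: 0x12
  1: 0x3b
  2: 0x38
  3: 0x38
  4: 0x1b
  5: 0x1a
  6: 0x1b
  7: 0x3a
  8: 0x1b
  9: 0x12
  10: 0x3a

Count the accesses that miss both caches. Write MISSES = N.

#0 0x12→b4/s0 MISS; vc=[]
#1 0x3b→b14/s0 MISS; vc=[4]
#2 0x38→b14/s0 L1-HIT; vc=[4]
#3 0x38→b14/s0 L1-HIT; vc=[4]
#4 0x1b→b6/s0 MISS; vc=[4,14]
#5 0x1a→b6/s0 L1-HIT; vc=[4,14]
#6 0x1b→b6/s0 L1-HIT; vc=[4,14]
#7 0x3a→b14/s0 VC-HIT; vc=[4,6]
#8 0x1b→b6/s0 VC-HIT; vc=[4,14]
#9 0x12→b4/s0 VC-HIT; vc=[6,14]
#10 0x3a→b14/s0 VC-HIT; vc=[6,4]

MISSES = 3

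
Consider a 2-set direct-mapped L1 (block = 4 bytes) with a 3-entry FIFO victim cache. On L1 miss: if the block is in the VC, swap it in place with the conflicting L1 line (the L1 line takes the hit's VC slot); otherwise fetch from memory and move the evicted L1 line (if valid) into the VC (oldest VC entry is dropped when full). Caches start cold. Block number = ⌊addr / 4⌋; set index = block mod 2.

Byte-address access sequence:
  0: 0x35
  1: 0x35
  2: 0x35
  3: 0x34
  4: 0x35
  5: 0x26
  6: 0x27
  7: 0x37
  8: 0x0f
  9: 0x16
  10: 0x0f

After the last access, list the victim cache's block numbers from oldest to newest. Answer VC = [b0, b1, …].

#0 0x35→b13/s1 MISS; vc=[]
#1 0x35→b13/s1 L1-HIT; vc=[]
#2 0x35→b13/s1 L1-HIT; vc=[]
#3 0x34→b13/s1 L1-HIT; vc=[]
#4 0x35→b13/s1 L1-HIT; vc=[]
#5 0x26→b9/s1 MISS; vc=[13]
#6 0x27→b9/s1 L1-HIT; vc=[13]
#7 0x37→b13/s1 VC-HIT; vc=[9]
#8 0xf→b3/s1 MISS; vc=[9,13]
#9 0x16→b5/s1 MISS; vc=[9,13,3]
#10 0xf→b3/s1 VC-HIT; vc=[9,13,5]

VC = [9, 13, 5]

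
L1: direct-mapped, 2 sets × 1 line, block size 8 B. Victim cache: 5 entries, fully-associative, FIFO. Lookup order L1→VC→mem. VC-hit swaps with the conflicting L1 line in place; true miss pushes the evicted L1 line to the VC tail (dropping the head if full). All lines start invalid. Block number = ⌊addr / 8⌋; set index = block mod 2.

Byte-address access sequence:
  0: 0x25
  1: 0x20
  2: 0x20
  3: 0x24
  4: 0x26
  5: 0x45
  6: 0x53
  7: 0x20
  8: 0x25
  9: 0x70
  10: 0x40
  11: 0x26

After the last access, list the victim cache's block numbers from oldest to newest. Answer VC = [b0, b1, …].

VC = [10, 14, 8]

0: 0x25 (blk 4, set 0) → MISS  vc=[]
1: 0x20 (blk 4, set 0) → L1-HIT  vc=[]
2: 0x20 (blk 4, set 0) → L1-HIT  vc=[]
3: 0x24 (blk 4, set 0) → L1-HIT  vc=[]
4: 0x26 (blk 4, set 0) → L1-HIT  vc=[]
5: 0x45 (blk 8, set 0) → MISS  vc=[4]
6: 0x53 (blk 10, set 0) → MISS  vc=[4, 8]
7: 0x20 (blk 4, set 0) → VC-HIT  vc=[10, 8]
8: 0x25 (blk 4, set 0) → L1-HIT  vc=[10, 8]
9: 0x70 (blk 14, set 0) → MISS  vc=[10, 8, 4]
10: 0x40 (blk 8, set 0) → VC-HIT  vc=[10, 14, 4]
11: 0x26 (blk 4, set 0) → VC-HIT  vc=[10, 14, 8]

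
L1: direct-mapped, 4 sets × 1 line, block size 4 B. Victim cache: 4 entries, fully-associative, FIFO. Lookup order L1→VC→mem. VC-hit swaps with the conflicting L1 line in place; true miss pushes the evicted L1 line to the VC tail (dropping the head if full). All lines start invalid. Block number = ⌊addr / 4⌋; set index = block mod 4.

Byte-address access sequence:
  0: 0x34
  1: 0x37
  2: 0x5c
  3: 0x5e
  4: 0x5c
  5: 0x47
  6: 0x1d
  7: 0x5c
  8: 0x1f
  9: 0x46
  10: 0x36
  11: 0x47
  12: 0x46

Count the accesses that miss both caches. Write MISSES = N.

  [0] addr=0x34 blk=13 s=1: MISS | VC []
  [1] addr=0x37 blk=13 s=1: L1-HIT | VC []
  [2] addr=0x5c blk=23 s=3: MISS | VC []
  [3] addr=0x5e blk=23 s=3: L1-HIT | VC []
  [4] addr=0x5c blk=23 s=3: L1-HIT | VC []
  [5] addr=0x47 blk=17 s=1: MISS | VC [13]
  [6] addr=0x1d blk=7 s=3: MISS | VC [13, 23]
  [7] addr=0x5c blk=23 s=3: VC-HIT | VC [13, 7]
  [8] addr=0x1f blk=7 s=3: VC-HIT | VC [13, 23]
  [9] addr=0x46 blk=17 s=1: L1-HIT | VC [13, 23]
  [10] addr=0x36 blk=13 s=1: VC-HIT | VC [17, 23]
  [11] addr=0x47 blk=17 s=1: VC-HIT | VC [13, 23]
  [12] addr=0x46 blk=17 s=1: L1-HIT | VC [13, 23]

MISSES = 4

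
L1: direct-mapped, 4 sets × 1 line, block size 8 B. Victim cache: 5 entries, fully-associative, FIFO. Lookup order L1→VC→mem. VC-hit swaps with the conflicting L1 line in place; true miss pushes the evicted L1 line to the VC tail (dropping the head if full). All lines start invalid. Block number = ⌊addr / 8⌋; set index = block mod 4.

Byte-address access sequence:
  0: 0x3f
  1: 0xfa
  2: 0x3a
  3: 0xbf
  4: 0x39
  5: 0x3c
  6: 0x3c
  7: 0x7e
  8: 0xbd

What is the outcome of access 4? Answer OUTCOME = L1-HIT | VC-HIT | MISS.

#0 0x3f→b7/s3 MISS; vc=[]
#1 0xfa→b31/s3 MISS; vc=[7]
#2 0x3a→b7/s3 VC-HIT; vc=[31]
#3 0xbf→b23/s3 MISS; vc=[31,7]
#4 0x39→b7/s3 VC-HIT; vc=[31,23]
#5 0x3c→b7/s3 L1-HIT; vc=[31,23]
#6 0x3c→b7/s3 L1-HIT; vc=[31,23]
#7 0x7e→b15/s3 MISS; vc=[31,23,7]
#8 0xbd→b23/s3 VC-HIT; vc=[31,15,7]

OUTCOME = VC-HIT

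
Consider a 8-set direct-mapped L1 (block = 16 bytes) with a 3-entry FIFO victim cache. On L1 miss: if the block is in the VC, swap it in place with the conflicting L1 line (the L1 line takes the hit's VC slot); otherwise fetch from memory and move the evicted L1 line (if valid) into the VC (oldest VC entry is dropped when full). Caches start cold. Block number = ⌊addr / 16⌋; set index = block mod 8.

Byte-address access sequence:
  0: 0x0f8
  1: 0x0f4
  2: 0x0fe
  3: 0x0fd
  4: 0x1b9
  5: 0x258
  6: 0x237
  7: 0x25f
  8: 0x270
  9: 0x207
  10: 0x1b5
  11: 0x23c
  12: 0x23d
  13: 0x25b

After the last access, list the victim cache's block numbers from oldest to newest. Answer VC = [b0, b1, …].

VC = [27, 15]

#0 0xf8→b15/s7 MISS; vc=[]
#1 0xf4→b15/s7 L1-HIT; vc=[]
#2 0xfe→b15/s7 L1-HIT; vc=[]
#3 0xfd→b15/s7 L1-HIT; vc=[]
#4 0x1b9→b27/s3 MISS; vc=[]
#5 0x258→b37/s5 MISS; vc=[]
#6 0x237→b35/s3 MISS; vc=[27]
#7 0x25f→b37/s5 L1-HIT; vc=[27]
#8 0x270→b39/s7 MISS; vc=[27,15]
#9 0x207→b32/s0 MISS; vc=[27,15]
#10 0x1b5→b27/s3 VC-HIT; vc=[35,15]
#11 0x23c→b35/s3 VC-HIT; vc=[27,15]
#12 0x23d→b35/s3 L1-HIT; vc=[27,15]
#13 0x25b→b37/s5 L1-HIT; vc=[27,15]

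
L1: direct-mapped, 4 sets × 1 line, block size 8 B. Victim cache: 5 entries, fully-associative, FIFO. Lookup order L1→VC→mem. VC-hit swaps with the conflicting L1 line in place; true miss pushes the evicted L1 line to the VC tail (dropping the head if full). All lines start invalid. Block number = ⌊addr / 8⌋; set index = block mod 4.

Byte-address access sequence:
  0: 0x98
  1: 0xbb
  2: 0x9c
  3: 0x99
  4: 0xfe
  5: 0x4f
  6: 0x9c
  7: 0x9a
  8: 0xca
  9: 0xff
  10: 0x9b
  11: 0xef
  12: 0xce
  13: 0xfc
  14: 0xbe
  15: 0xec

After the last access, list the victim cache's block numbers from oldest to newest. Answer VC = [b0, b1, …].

VC = [31, 19, 9, 25]

#0 0x98→b19/s3 MISS; vc=[]
#1 0xbb→b23/s3 MISS; vc=[19]
#2 0x9c→b19/s3 VC-HIT; vc=[23]
#3 0x99→b19/s3 L1-HIT; vc=[23]
#4 0xfe→b31/s3 MISS; vc=[23,19]
#5 0x4f→b9/s1 MISS; vc=[23,19]
#6 0x9c→b19/s3 VC-HIT; vc=[23,31]
#7 0x9a→b19/s3 L1-HIT; vc=[23,31]
#8 0xca→b25/s1 MISS; vc=[23,31,9]
#9 0xff→b31/s3 VC-HIT; vc=[23,19,9]
#10 0x9b→b19/s3 VC-HIT; vc=[23,31,9]
#11 0xef→b29/s1 MISS; vc=[23,31,9,25]
#12 0xce→b25/s1 VC-HIT; vc=[23,31,9,29]
#13 0xfc→b31/s3 VC-HIT; vc=[23,19,9,29]
#14 0xbe→b23/s3 VC-HIT; vc=[31,19,9,29]
#15 0xec→b29/s1 VC-HIT; vc=[31,19,9,25]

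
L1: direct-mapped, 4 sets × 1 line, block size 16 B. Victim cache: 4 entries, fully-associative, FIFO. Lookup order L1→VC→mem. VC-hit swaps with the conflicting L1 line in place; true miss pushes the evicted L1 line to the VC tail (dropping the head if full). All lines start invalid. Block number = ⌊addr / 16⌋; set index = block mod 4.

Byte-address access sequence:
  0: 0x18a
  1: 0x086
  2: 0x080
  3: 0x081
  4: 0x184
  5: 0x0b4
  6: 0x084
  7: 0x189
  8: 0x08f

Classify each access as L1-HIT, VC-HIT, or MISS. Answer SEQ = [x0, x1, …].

  [0] addr=0x18a blk=24 s=0: MISS | VC []
  [1] addr=0x86 blk=8 s=0: MISS | VC [24]
  [2] addr=0x80 blk=8 s=0: L1-HIT | VC [24]
  [3] addr=0x81 blk=8 s=0: L1-HIT | VC [24]
  [4] addr=0x184 blk=24 s=0: VC-HIT | VC [8]
  [5] addr=0xb4 blk=11 s=3: MISS | VC [8]
  [6] addr=0x84 blk=8 s=0: VC-HIT | VC [24]
  [7] addr=0x189 blk=24 s=0: VC-HIT | VC [8]
  [8] addr=0x8f blk=8 s=0: VC-HIT | VC [24]

SEQ = [MISS, MISS, L1-HIT, L1-HIT, VC-HIT, MISS, VC-HIT, VC-HIT, VC-HIT]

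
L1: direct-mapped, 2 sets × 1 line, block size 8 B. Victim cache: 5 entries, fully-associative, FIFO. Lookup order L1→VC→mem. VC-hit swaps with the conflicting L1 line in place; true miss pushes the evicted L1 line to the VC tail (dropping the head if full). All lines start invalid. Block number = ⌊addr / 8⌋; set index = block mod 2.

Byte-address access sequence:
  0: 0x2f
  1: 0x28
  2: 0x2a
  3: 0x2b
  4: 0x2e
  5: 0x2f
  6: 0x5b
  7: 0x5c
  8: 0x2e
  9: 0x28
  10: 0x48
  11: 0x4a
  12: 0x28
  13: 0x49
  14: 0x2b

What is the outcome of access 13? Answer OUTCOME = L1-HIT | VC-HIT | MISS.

OUTCOME = VC-HIT

  [0] addr=0x2f blk=5 s=1: MISS | VC []
  [1] addr=0x28 blk=5 s=1: L1-HIT | VC []
  [2] addr=0x2a blk=5 s=1: L1-HIT | VC []
  [3] addr=0x2b blk=5 s=1: L1-HIT | VC []
  [4] addr=0x2e blk=5 s=1: L1-HIT | VC []
  [5] addr=0x2f blk=5 s=1: L1-HIT | VC []
  [6] addr=0x5b blk=11 s=1: MISS | VC [5]
  [7] addr=0x5c blk=11 s=1: L1-HIT | VC [5]
  [8] addr=0x2e blk=5 s=1: VC-HIT | VC [11]
  [9] addr=0x28 blk=5 s=1: L1-HIT | VC [11]
  [10] addr=0x48 blk=9 s=1: MISS | VC [11, 5]
  [11] addr=0x4a blk=9 s=1: L1-HIT | VC [11, 5]
  [12] addr=0x28 blk=5 s=1: VC-HIT | VC [11, 9]
  [13] addr=0x49 blk=9 s=1: VC-HIT | VC [11, 5]
  [14] addr=0x2b blk=5 s=1: VC-HIT | VC [11, 9]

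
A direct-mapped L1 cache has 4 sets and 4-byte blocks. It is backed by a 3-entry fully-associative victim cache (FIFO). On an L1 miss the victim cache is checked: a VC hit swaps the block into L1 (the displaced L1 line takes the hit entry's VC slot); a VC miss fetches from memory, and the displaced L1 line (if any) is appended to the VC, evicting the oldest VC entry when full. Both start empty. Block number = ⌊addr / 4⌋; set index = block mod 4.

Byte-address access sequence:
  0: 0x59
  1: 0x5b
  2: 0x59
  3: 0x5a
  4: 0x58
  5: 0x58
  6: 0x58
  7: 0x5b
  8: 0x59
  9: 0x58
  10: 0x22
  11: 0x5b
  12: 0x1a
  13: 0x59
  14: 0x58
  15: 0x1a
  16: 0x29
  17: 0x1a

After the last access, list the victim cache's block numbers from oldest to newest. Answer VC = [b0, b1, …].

#0 0x59→b22/s2 MISS; vc=[]
#1 0x5b→b22/s2 L1-HIT; vc=[]
#2 0x59→b22/s2 L1-HIT; vc=[]
#3 0x5a→b22/s2 L1-HIT; vc=[]
#4 0x58→b22/s2 L1-HIT; vc=[]
#5 0x58→b22/s2 L1-HIT; vc=[]
#6 0x58→b22/s2 L1-HIT; vc=[]
#7 0x5b→b22/s2 L1-HIT; vc=[]
#8 0x59→b22/s2 L1-HIT; vc=[]
#9 0x58→b22/s2 L1-HIT; vc=[]
#10 0x22→b8/s0 MISS; vc=[]
#11 0x5b→b22/s2 L1-HIT; vc=[]
#12 0x1a→b6/s2 MISS; vc=[22]
#13 0x59→b22/s2 VC-HIT; vc=[6]
#14 0x58→b22/s2 L1-HIT; vc=[6]
#15 0x1a→b6/s2 VC-HIT; vc=[22]
#16 0x29→b10/s2 MISS; vc=[22,6]
#17 0x1a→b6/s2 VC-HIT; vc=[22,10]

VC = [22, 10]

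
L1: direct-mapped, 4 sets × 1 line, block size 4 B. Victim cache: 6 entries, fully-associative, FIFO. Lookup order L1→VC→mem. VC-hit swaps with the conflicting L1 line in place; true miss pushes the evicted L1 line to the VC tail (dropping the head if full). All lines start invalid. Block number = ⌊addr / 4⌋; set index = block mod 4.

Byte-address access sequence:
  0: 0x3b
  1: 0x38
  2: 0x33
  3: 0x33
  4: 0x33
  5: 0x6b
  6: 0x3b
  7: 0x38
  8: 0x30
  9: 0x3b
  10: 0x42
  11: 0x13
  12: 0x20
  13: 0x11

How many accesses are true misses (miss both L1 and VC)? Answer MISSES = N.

MISSES = 6

  [0] addr=0x3b blk=14 s=2: MISS | VC []
  [1] addr=0x38 blk=14 s=2: L1-HIT | VC []
  [2] addr=0x33 blk=12 s=0: MISS | VC []
  [3] addr=0x33 blk=12 s=0: L1-HIT | VC []
  [4] addr=0x33 blk=12 s=0: L1-HIT | VC []
  [5] addr=0x6b blk=26 s=2: MISS | VC [14]
  [6] addr=0x3b blk=14 s=2: VC-HIT | VC [26]
  [7] addr=0x38 blk=14 s=2: L1-HIT | VC [26]
  [8] addr=0x30 blk=12 s=0: L1-HIT | VC [26]
  [9] addr=0x3b blk=14 s=2: L1-HIT | VC [26]
  [10] addr=0x42 blk=16 s=0: MISS | VC [26, 12]
  [11] addr=0x13 blk=4 s=0: MISS | VC [26, 12, 16]
  [12] addr=0x20 blk=8 s=0: MISS | VC [26, 12, 16, 4]
  [13] addr=0x11 blk=4 s=0: VC-HIT | VC [26, 12, 16, 8]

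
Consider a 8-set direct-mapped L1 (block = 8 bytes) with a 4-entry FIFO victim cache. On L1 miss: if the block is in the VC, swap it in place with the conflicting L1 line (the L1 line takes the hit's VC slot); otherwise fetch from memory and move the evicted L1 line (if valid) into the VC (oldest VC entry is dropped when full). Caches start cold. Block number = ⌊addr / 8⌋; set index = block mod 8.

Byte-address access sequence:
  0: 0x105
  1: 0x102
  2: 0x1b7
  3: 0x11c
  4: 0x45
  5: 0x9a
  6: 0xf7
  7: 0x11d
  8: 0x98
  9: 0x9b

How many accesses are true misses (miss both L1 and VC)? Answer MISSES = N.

MISSES = 6

  [0] addr=0x105 blk=32 s=0: MISS | VC []
  [1] addr=0x102 blk=32 s=0: L1-HIT | VC []
  [2] addr=0x1b7 blk=54 s=6: MISS | VC []
  [3] addr=0x11c blk=35 s=3: MISS | VC []
  [4] addr=0x45 blk=8 s=0: MISS | VC [32]
  [5] addr=0x9a blk=19 s=3: MISS | VC [32, 35]
  [6] addr=0xf7 blk=30 s=6: MISS | VC [32, 35, 54]
  [7] addr=0x11d blk=35 s=3: VC-HIT | VC [32, 19, 54]
  [8] addr=0x98 blk=19 s=3: VC-HIT | VC [32, 35, 54]
  [9] addr=0x9b blk=19 s=3: L1-HIT | VC [32, 35, 54]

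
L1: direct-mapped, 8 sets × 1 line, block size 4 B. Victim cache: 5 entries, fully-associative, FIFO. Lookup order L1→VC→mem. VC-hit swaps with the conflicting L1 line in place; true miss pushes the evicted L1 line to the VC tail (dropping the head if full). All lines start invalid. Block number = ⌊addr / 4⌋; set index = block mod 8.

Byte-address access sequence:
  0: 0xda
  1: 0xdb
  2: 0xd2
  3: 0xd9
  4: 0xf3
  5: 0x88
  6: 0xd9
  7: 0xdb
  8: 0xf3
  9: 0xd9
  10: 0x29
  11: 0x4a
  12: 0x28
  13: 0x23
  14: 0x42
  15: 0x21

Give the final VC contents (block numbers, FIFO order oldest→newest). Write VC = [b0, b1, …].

0: 0xda (blk 54, set 6) → MISS  vc=[]
1: 0xdb (blk 54, set 6) → L1-HIT  vc=[]
2: 0xd2 (blk 52, set 4) → MISS  vc=[]
3: 0xd9 (blk 54, set 6) → L1-HIT  vc=[]
4: 0xf3 (blk 60, set 4) → MISS  vc=[52]
5: 0x88 (blk 34, set 2) → MISS  vc=[52]
6: 0xd9 (blk 54, set 6) → L1-HIT  vc=[52]
7: 0xdb (blk 54, set 6) → L1-HIT  vc=[52]
8: 0xf3 (blk 60, set 4) → L1-HIT  vc=[52]
9: 0xd9 (blk 54, set 6) → L1-HIT  vc=[52]
10: 0x29 (blk 10, set 2) → MISS  vc=[52, 34]
11: 0x4a (blk 18, set 2) → MISS  vc=[52, 34, 10]
12: 0x28 (blk 10, set 2) → VC-HIT  vc=[52, 34, 18]
13: 0x23 (blk 8, set 0) → MISS  vc=[52, 34, 18]
14: 0x42 (blk 16, set 0) → MISS  vc=[52, 34, 18, 8]
15: 0x21 (blk 8, set 0) → VC-HIT  vc=[52, 34, 18, 16]

VC = [52, 34, 18, 16]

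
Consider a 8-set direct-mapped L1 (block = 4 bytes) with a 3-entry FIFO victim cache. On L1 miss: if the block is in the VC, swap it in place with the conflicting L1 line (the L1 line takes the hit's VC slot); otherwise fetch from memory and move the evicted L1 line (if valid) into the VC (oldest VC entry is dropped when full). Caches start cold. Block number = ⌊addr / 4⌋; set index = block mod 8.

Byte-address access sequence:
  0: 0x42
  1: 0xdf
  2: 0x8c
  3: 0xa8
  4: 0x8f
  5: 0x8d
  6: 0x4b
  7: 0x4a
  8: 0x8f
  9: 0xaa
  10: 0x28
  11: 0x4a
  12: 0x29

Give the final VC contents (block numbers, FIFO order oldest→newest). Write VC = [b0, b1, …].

#0 0x42→b16/s0 MISS; vc=[]
#1 0xdf→b55/s7 MISS; vc=[]
#2 0x8c→b35/s3 MISS; vc=[]
#3 0xa8→b42/s2 MISS; vc=[]
#4 0x8f→b35/s3 L1-HIT; vc=[]
#5 0x8d→b35/s3 L1-HIT; vc=[]
#6 0x4b→b18/s2 MISS; vc=[42]
#7 0x4a→b18/s2 L1-HIT; vc=[42]
#8 0x8f→b35/s3 L1-HIT; vc=[42]
#9 0xaa→b42/s2 VC-HIT; vc=[18]
#10 0x28→b10/s2 MISS; vc=[18,42]
#11 0x4a→b18/s2 VC-HIT; vc=[10,42]
#12 0x29→b10/s2 VC-HIT; vc=[18,42]

VC = [18, 42]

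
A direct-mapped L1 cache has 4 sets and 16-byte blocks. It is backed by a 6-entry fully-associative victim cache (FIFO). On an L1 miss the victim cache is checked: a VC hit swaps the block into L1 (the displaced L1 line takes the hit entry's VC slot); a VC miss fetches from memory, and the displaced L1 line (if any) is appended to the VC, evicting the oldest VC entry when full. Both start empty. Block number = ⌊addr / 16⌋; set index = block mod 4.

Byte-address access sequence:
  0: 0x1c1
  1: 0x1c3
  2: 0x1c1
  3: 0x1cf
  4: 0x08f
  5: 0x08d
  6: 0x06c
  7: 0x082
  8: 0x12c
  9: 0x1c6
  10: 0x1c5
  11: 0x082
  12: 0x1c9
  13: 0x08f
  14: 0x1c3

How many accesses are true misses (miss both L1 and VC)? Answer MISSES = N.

0: 0x1c1 (blk 28, set 0) → MISS  vc=[]
1: 0x1c3 (blk 28, set 0) → L1-HIT  vc=[]
2: 0x1c1 (blk 28, set 0) → L1-HIT  vc=[]
3: 0x1cf (blk 28, set 0) → L1-HIT  vc=[]
4: 0x8f (blk 8, set 0) → MISS  vc=[28]
5: 0x8d (blk 8, set 0) → L1-HIT  vc=[28]
6: 0x6c (blk 6, set 2) → MISS  vc=[28]
7: 0x82 (blk 8, set 0) → L1-HIT  vc=[28]
8: 0x12c (blk 18, set 2) → MISS  vc=[28, 6]
9: 0x1c6 (blk 28, set 0) → VC-HIT  vc=[8, 6]
10: 0x1c5 (blk 28, set 0) → L1-HIT  vc=[8, 6]
11: 0x82 (blk 8, set 0) → VC-HIT  vc=[28, 6]
12: 0x1c9 (blk 28, set 0) → VC-HIT  vc=[8, 6]
13: 0x8f (blk 8, set 0) → VC-HIT  vc=[28, 6]
14: 0x1c3 (blk 28, set 0) → VC-HIT  vc=[8, 6]

MISSES = 4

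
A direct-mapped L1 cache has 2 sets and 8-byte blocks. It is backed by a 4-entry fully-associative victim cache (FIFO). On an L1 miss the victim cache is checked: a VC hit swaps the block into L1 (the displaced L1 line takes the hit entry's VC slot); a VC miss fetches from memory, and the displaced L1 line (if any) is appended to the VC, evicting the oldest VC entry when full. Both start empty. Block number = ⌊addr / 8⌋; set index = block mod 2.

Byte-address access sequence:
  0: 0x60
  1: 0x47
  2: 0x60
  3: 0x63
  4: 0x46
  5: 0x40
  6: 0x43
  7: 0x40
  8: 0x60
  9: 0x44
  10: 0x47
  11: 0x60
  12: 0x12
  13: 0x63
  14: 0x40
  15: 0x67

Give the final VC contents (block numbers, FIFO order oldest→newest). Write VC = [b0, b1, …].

#0 0x60→b12/s0 MISS; vc=[]
#1 0x47→b8/s0 MISS; vc=[12]
#2 0x60→b12/s0 VC-HIT; vc=[8]
#3 0x63→b12/s0 L1-HIT; vc=[8]
#4 0x46→b8/s0 VC-HIT; vc=[12]
#5 0x40→b8/s0 L1-HIT; vc=[12]
#6 0x43→b8/s0 L1-HIT; vc=[12]
#7 0x40→b8/s0 L1-HIT; vc=[12]
#8 0x60→b12/s0 VC-HIT; vc=[8]
#9 0x44→b8/s0 VC-HIT; vc=[12]
#10 0x47→b8/s0 L1-HIT; vc=[12]
#11 0x60→b12/s0 VC-HIT; vc=[8]
#12 0x12→b2/s0 MISS; vc=[8,12]
#13 0x63→b12/s0 VC-HIT; vc=[8,2]
#14 0x40→b8/s0 VC-HIT; vc=[12,2]
#15 0x67→b12/s0 VC-HIT; vc=[8,2]

VC = [8, 2]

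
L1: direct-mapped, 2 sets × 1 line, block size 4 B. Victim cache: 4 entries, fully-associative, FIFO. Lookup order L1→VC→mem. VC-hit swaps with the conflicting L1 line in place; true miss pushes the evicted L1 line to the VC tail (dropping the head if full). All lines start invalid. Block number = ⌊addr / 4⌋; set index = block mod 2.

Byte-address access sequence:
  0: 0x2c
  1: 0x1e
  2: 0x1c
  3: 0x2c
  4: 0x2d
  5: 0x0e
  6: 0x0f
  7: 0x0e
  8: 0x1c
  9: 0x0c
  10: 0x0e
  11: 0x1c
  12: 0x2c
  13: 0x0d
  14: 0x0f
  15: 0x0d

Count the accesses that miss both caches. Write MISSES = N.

MISSES = 3

  [0] addr=0x2c blk=11 s=1: MISS | VC []
  [1] addr=0x1e blk=7 s=1: MISS | VC [11]
  [2] addr=0x1c blk=7 s=1: L1-HIT | VC [11]
  [3] addr=0x2c blk=11 s=1: VC-HIT | VC [7]
  [4] addr=0x2d blk=11 s=1: L1-HIT | VC [7]
  [5] addr=0xe blk=3 s=1: MISS | VC [7, 11]
  [6] addr=0xf blk=3 s=1: L1-HIT | VC [7, 11]
  [7] addr=0xe blk=3 s=1: L1-HIT | VC [7, 11]
  [8] addr=0x1c blk=7 s=1: VC-HIT | VC [3, 11]
  [9] addr=0xc blk=3 s=1: VC-HIT | VC [7, 11]
  [10] addr=0xe blk=3 s=1: L1-HIT | VC [7, 11]
  [11] addr=0x1c blk=7 s=1: VC-HIT | VC [3, 11]
  [12] addr=0x2c blk=11 s=1: VC-HIT | VC [3, 7]
  [13] addr=0xd blk=3 s=1: VC-HIT | VC [11, 7]
  [14] addr=0xf blk=3 s=1: L1-HIT | VC [11, 7]
  [15] addr=0xd blk=3 s=1: L1-HIT | VC [11, 7]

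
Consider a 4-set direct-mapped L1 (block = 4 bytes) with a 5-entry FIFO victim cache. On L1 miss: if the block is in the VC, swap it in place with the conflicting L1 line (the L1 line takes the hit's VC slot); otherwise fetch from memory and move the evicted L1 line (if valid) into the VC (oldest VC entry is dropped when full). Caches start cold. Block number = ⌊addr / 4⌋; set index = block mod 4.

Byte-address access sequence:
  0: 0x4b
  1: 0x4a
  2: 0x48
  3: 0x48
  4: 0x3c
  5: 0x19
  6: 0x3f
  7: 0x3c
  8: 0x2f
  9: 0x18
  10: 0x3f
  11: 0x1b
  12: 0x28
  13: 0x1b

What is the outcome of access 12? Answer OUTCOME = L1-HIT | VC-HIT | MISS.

  [0] addr=0x4b blk=18 s=2: MISS | VC []
  [1] addr=0x4a blk=18 s=2: L1-HIT | VC []
  [2] addr=0x48 blk=18 s=2: L1-HIT | VC []
  [3] addr=0x48 blk=18 s=2: L1-HIT | VC []
  [4] addr=0x3c blk=15 s=3: MISS | VC []
  [5] addr=0x19 blk=6 s=2: MISS | VC [18]
  [6] addr=0x3f blk=15 s=3: L1-HIT | VC [18]
  [7] addr=0x3c blk=15 s=3: L1-HIT | VC [18]
  [8] addr=0x2f blk=11 s=3: MISS | VC [18, 15]
  [9] addr=0x18 blk=6 s=2: L1-HIT | VC [18, 15]
  [10] addr=0x3f blk=15 s=3: VC-HIT | VC [18, 11]
  [11] addr=0x1b blk=6 s=2: L1-HIT | VC [18, 11]
  [12] addr=0x28 blk=10 s=2: MISS | VC [18, 11, 6]
  [13] addr=0x1b blk=6 s=2: VC-HIT | VC [18, 11, 10]

OUTCOME = MISS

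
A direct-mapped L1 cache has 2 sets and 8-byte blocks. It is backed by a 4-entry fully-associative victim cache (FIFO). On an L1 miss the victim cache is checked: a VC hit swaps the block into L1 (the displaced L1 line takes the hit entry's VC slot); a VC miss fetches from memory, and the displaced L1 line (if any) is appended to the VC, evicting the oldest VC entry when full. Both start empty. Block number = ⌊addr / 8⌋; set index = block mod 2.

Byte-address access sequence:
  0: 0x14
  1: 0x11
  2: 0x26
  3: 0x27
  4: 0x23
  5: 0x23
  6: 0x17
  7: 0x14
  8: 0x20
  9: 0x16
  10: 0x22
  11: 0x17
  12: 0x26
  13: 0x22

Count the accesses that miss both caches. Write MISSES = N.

#0 0x14→b2/s0 MISS; vc=[]
#1 0x11→b2/s0 L1-HIT; vc=[]
#2 0x26→b4/s0 MISS; vc=[2]
#3 0x27→b4/s0 L1-HIT; vc=[2]
#4 0x23→b4/s0 L1-HIT; vc=[2]
#5 0x23→b4/s0 L1-HIT; vc=[2]
#6 0x17→b2/s0 VC-HIT; vc=[4]
#7 0x14→b2/s0 L1-HIT; vc=[4]
#8 0x20→b4/s0 VC-HIT; vc=[2]
#9 0x16→b2/s0 VC-HIT; vc=[4]
#10 0x22→b4/s0 VC-HIT; vc=[2]
#11 0x17→b2/s0 VC-HIT; vc=[4]
#12 0x26→b4/s0 VC-HIT; vc=[2]
#13 0x22→b4/s0 L1-HIT; vc=[2]

MISSES = 2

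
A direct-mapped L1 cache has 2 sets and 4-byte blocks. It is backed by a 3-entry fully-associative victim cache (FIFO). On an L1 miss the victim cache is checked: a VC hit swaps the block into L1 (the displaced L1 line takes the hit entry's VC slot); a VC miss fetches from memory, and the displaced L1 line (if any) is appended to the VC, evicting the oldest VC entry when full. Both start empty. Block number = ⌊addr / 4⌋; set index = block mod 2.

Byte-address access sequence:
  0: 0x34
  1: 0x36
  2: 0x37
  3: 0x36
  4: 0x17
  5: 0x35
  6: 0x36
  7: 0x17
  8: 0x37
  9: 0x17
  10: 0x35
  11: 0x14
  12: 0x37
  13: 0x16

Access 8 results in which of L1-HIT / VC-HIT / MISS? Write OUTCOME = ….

OUTCOME = VC-HIT

#0 0x34→b13/s1 MISS; vc=[]
#1 0x36→b13/s1 L1-HIT; vc=[]
#2 0x37→b13/s1 L1-HIT; vc=[]
#3 0x36→b13/s1 L1-HIT; vc=[]
#4 0x17→b5/s1 MISS; vc=[13]
#5 0x35→b13/s1 VC-HIT; vc=[5]
#6 0x36→b13/s1 L1-HIT; vc=[5]
#7 0x17→b5/s1 VC-HIT; vc=[13]
#8 0x37→b13/s1 VC-HIT; vc=[5]
#9 0x17→b5/s1 VC-HIT; vc=[13]
#10 0x35→b13/s1 VC-HIT; vc=[5]
#11 0x14→b5/s1 VC-HIT; vc=[13]
#12 0x37→b13/s1 VC-HIT; vc=[5]
#13 0x16→b5/s1 VC-HIT; vc=[13]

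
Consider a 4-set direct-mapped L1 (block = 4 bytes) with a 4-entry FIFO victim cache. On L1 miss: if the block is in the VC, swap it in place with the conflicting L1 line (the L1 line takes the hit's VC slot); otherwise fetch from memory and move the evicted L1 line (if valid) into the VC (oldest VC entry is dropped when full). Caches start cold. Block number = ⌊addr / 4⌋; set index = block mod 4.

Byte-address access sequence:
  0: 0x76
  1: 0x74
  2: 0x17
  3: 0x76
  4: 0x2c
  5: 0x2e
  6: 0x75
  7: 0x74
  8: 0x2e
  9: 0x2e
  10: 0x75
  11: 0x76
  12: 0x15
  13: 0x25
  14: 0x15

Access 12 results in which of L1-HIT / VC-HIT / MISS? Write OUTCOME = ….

OUTCOME = VC-HIT

0: 0x76 (blk 29, set 1) → MISS  vc=[]
1: 0x74 (blk 29, set 1) → L1-HIT  vc=[]
2: 0x17 (blk 5, set 1) → MISS  vc=[29]
3: 0x76 (blk 29, set 1) → VC-HIT  vc=[5]
4: 0x2c (blk 11, set 3) → MISS  vc=[5]
5: 0x2e (blk 11, set 3) → L1-HIT  vc=[5]
6: 0x75 (blk 29, set 1) → L1-HIT  vc=[5]
7: 0x74 (blk 29, set 1) → L1-HIT  vc=[5]
8: 0x2e (blk 11, set 3) → L1-HIT  vc=[5]
9: 0x2e (blk 11, set 3) → L1-HIT  vc=[5]
10: 0x75 (blk 29, set 1) → L1-HIT  vc=[5]
11: 0x76 (blk 29, set 1) → L1-HIT  vc=[5]
12: 0x15 (blk 5, set 1) → VC-HIT  vc=[29]
13: 0x25 (blk 9, set 1) → MISS  vc=[29, 5]
14: 0x15 (blk 5, set 1) → VC-HIT  vc=[29, 9]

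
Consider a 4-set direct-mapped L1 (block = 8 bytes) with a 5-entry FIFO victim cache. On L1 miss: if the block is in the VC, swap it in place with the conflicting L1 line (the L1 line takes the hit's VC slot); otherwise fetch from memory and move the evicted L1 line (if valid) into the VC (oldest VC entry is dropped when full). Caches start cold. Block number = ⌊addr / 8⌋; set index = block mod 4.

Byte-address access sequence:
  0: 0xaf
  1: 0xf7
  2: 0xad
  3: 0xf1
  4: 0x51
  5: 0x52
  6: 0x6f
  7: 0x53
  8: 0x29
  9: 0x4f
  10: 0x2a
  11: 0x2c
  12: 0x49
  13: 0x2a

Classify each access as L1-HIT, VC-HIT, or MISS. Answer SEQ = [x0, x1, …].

0: 0xaf (blk 21, set 1) → MISS  vc=[]
1: 0xf7 (blk 30, set 2) → MISS  vc=[]
2: 0xad (blk 21, set 1) → L1-HIT  vc=[]
3: 0xf1 (blk 30, set 2) → L1-HIT  vc=[]
4: 0x51 (blk 10, set 2) → MISS  vc=[30]
5: 0x52 (blk 10, set 2) → L1-HIT  vc=[30]
6: 0x6f (blk 13, set 1) → MISS  vc=[30, 21]
7: 0x53 (blk 10, set 2) → L1-HIT  vc=[30, 21]
8: 0x29 (blk 5, set 1) → MISS  vc=[30, 21, 13]
9: 0x4f (blk 9, set 1) → MISS  vc=[30, 21, 13, 5]
10: 0x2a (blk 5, set 1) → VC-HIT  vc=[30, 21, 13, 9]
11: 0x2c (blk 5, set 1) → L1-HIT  vc=[30, 21, 13, 9]
12: 0x49 (blk 9, set 1) → VC-HIT  vc=[30, 21, 13, 5]
13: 0x2a (blk 5, set 1) → VC-HIT  vc=[30, 21, 13, 9]

SEQ = [MISS, MISS, L1-HIT, L1-HIT, MISS, L1-HIT, MISS, L1-HIT, MISS, MISS, VC-HIT, L1-HIT, VC-HIT, VC-HIT]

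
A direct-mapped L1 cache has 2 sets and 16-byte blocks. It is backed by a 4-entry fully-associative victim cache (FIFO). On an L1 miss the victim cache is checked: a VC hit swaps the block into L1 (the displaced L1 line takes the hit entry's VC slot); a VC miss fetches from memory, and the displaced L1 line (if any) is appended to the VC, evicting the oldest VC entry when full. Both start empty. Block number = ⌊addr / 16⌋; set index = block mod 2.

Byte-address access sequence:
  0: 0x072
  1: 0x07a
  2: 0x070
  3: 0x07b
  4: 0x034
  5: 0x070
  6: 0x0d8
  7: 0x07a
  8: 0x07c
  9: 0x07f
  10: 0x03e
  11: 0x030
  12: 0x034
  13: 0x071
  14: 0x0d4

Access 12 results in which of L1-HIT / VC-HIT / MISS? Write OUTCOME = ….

  [0] addr=0x72 blk=7 s=1: MISS | VC []
  [1] addr=0x7a blk=7 s=1: L1-HIT | VC []
  [2] addr=0x70 blk=7 s=1: L1-HIT | VC []
  [3] addr=0x7b blk=7 s=1: L1-HIT | VC []
  [4] addr=0x34 blk=3 s=1: MISS | VC [7]
  [5] addr=0x70 blk=7 s=1: VC-HIT | VC [3]
  [6] addr=0xd8 blk=13 s=1: MISS | VC [3, 7]
  [7] addr=0x7a blk=7 s=1: VC-HIT | VC [3, 13]
  [8] addr=0x7c blk=7 s=1: L1-HIT | VC [3, 13]
  [9] addr=0x7f blk=7 s=1: L1-HIT | VC [3, 13]
  [10] addr=0x3e blk=3 s=1: VC-HIT | VC [7, 13]
  [11] addr=0x30 blk=3 s=1: L1-HIT | VC [7, 13]
  [12] addr=0x34 blk=3 s=1: L1-HIT | VC [7, 13]
  [13] addr=0x71 blk=7 s=1: VC-HIT | VC [3, 13]
  [14] addr=0xd4 blk=13 s=1: VC-HIT | VC [3, 7]

OUTCOME = L1-HIT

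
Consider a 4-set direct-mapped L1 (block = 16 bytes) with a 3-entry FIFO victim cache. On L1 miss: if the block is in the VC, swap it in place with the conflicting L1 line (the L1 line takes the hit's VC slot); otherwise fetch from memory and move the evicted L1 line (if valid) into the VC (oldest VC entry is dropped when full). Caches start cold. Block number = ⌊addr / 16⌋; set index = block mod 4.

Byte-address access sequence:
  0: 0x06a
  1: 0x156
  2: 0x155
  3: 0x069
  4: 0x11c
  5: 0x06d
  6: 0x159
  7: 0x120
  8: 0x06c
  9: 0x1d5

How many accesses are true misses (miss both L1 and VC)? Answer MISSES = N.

MISSES = 5

  [0] addr=0x6a blk=6 s=2: MISS | VC []
  [1] addr=0x156 blk=21 s=1: MISS | VC []
  [2] addr=0x155 blk=21 s=1: L1-HIT | VC []
  [3] addr=0x69 blk=6 s=2: L1-HIT | VC []
  [4] addr=0x11c blk=17 s=1: MISS | VC [21]
  [5] addr=0x6d blk=6 s=2: L1-HIT | VC [21]
  [6] addr=0x159 blk=21 s=1: VC-HIT | VC [17]
  [7] addr=0x120 blk=18 s=2: MISS | VC [17, 6]
  [8] addr=0x6c blk=6 s=2: VC-HIT | VC [17, 18]
  [9] addr=0x1d5 blk=29 s=1: MISS | VC [17, 18, 21]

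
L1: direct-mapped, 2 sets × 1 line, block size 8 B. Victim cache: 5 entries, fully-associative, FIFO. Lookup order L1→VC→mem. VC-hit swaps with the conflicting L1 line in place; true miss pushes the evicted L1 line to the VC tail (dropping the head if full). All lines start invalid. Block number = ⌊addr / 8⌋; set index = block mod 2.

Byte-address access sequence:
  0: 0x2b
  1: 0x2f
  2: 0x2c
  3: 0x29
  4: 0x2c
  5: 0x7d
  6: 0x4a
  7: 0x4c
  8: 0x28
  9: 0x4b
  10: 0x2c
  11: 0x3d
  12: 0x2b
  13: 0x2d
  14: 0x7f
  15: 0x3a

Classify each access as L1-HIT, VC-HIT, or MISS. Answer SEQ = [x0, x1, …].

SEQ = [MISS, L1-HIT, L1-HIT, L1-HIT, L1-HIT, MISS, MISS, L1-HIT, VC-HIT, VC-HIT, VC-HIT, MISS, VC-HIT, L1-HIT, VC-HIT, VC-HIT]

0: 0x2b (blk 5, set 1) → MISS  vc=[]
1: 0x2f (blk 5, set 1) → L1-HIT  vc=[]
2: 0x2c (blk 5, set 1) → L1-HIT  vc=[]
3: 0x29 (blk 5, set 1) → L1-HIT  vc=[]
4: 0x2c (blk 5, set 1) → L1-HIT  vc=[]
5: 0x7d (blk 15, set 1) → MISS  vc=[5]
6: 0x4a (blk 9, set 1) → MISS  vc=[5, 15]
7: 0x4c (blk 9, set 1) → L1-HIT  vc=[5, 15]
8: 0x28 (blk 5, set 1) → VC-HIT  vc=[9, 15]
9: 0x4b (blk 9, set 1) → VC-HIT  vc=[5, 15]
10: 0x2c (blk 5, set 1) → VC-HIT  vc=[9, 15]
11: 0x3d (blk 7, set 1) → MISS  vc=[9, 15, 5]
12: 0x2b (blk 5, set 1) → VC-HIT  vc=[9, 15, 7]
13: 0x2d (blk 5, set 1) → L1-HIT  vc=[9, 15, 7]
14: 0x7f (blk 15, set 1) → VC-HIT  vc=[9, 5, 7]
15: 0x3a (blk 7, set 1) → VC-HIT  vc=[9, 5, 15]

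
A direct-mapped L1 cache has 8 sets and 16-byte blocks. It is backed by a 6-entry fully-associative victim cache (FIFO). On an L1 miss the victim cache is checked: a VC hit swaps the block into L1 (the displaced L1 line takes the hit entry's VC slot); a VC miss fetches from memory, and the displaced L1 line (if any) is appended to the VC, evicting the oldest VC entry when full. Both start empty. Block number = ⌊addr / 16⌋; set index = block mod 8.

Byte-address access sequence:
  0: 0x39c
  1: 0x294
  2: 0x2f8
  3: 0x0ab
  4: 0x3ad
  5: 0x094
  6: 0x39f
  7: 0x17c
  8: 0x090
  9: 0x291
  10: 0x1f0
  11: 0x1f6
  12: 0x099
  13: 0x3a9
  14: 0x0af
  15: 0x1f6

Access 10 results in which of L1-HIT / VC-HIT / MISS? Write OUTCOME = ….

OUTCOME = MISS

#0 0x39c→b57/s1 MISS; vc=[]
#1 0x294→b41/s1 MISS; vc=[57]
#2 0x2f8→b47/s7 MISS; vc=[57]
#3 0xab→b10/s2 MISS; vc=[57]
#4 0x3ad→b58/s2 MISS; vc=[57,10]
#5 0x94→b9/s1 MISS; vc=[57,10,41]
#6 0x39f→b57/s1 VC-HIT; vc=[9,10,41]
#7 0x17c→b23/s7 MISS; vc=[9,10,41,47]
#8 0x90→b9/s1 VC-HIT; vc=[57,10,41,47]
#9 0x291→b41/s1 VC-HIT; vc=[57,10,9,47]
#10 0x1f0→b31/s7 MISS; vc=[57,10,9,47,23]
#11 0x1f6→b31/s7 L1-HIT; vc=[57,10,9,47,23]
#12 0x99→b9/s1 VC-HIT; vc=[57,10,41,47,23]
#13 0x3a9→b58/s2 L1-HIT; vc=[57,10,41,47,23]
#14 0xaf→b10/s2 VC-HIT; vc=[57,58,41,47,23]
#15 0x1f6→b31/s7 L1-HIT; vc=[57,58,41,47,23]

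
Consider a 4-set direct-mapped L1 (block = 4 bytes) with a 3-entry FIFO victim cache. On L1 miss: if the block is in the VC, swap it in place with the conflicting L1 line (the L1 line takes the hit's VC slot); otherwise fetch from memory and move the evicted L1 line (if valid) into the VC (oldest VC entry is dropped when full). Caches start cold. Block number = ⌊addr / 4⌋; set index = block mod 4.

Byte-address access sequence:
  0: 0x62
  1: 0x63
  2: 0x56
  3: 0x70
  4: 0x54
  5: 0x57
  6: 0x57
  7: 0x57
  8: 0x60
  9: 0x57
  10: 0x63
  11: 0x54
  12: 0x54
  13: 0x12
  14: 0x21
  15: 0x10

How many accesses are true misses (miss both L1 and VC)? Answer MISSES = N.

MISSES = 5

  [0] addr=0x62 blk=24 s=0: MISS | VC []
  [1] addr=0x63 blk=24 s=0: L1-HIT | VC []
  [2] addr=0x56 blk=21 s=1: MISS | VC []
  [3] addr=0x70 blk=28 s=0: MISS | VC [24]
  [4] addr=0x54 blk=21 s=1: L1-HIT | VC [24]
  [5] addr=0x57 blk=21 s=1: L1-HIT | VC [24]
  [6] addr=0x57 blk=21 s=1: L1-HIT | VC [24]
  [7] addr=0x57 blk=21 s=1: L1-HIT | VC [24]
  [8] addr=0x60 blk=24 s=0: VC-HIT | VC [28]
  [9] addr=0x57 blk=21 s=1: L1-HIT | VC [28]
  [10] addr=0x63 blk=24 s=0: L1-HIT | VC [28]
  [11] addr=0x54 blk=21 s=1: L1-HIT | VC [28]
  [12] addr=0x54 blk=21 s=1: L1-HIT | VC [28]
  [13] addr=0x12 blk=4 s=0: MISS | VC [28, 24]
  [14] addr=0x21 blk=8 s=0: MISS | VC [28, 24, 4]
  [15] addr=0x10 blk=4 s=0: VC-HIT | VC [28, 24, 8]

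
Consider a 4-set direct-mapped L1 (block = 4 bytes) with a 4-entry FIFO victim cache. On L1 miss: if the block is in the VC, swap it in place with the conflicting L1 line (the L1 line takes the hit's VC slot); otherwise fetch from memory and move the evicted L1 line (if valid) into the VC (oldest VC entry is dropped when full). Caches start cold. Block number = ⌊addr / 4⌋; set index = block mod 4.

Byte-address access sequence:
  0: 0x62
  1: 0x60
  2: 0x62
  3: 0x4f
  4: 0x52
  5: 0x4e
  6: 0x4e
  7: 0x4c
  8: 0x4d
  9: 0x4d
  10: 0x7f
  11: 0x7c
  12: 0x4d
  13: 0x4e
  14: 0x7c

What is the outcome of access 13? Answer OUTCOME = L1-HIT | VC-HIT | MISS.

#0 0x62→b24/s0 MISS; vc=[]
#1 0x60→b24/s0 L1-HIT; vc=[]
#2 0x62→b24/s0 L1-HIT; vc=[]
#3 0x4f→b19/s3 MISS; vc=[]
#4 0x52→b20/s0 MISS; vc=[24]
#5 0x4e→b19/s3 L1-HIT; vc=[24]
#6 0x4e→b19/s3 L1-HIT; vc=[24]
#7 0x4c→b19/s3 L1-HIT; vc=[24]
#8 0x4d→b19/s3 L1-HIT; vc=[24]
#9 0x4d→b19/s3 L1-HIT; vc=[24]
#10 0x7f→b31/s3 MISS; vc=[24,19]
#11 0x7c→b31/s3 L1-HIT; vc=[24,19]
#12 0x4d→b19/s3 VC-HIT; vc=[24,31]
#13 0x4e→b19/s3 L1-HIT; vc=[24,31]
#14 0x7c→b31/s3 VC-HIT; vc=[24,19]

OUTCOME = L1-HIT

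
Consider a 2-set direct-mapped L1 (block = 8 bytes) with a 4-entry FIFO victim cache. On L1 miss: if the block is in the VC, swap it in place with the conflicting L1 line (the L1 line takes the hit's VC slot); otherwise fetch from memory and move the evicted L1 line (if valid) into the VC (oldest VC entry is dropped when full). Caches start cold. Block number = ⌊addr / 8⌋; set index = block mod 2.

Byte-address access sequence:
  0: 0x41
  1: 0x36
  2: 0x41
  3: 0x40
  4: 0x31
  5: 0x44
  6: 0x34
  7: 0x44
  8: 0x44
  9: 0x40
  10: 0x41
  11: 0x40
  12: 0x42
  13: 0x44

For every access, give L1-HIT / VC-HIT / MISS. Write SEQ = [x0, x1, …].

SEQ = [MISS, MISS, VC-HIT, L1-HIT, VC-HIT, VC-HIT, VC-HIT, VC-HIT, L1-HIT, L1-HIT, L1-HIT, L1-HIT, L1-HIT, L1-HIT]

  [0] addr=0x41 blk=8 s=0: MISS | VC []
  [1] addr=0x36 blk=6 s=0: MISS | VC [8]
  [2] addr=0x41 blk=8 s=0: VC-HIT | VC [6]
  [3] addr=0x40 blk=8 s=0: L1-HIT | VC [6]
  [4] addr=0x31 blk=6 s=0: VC-HIT | VC [8]
  [5] addr=0x44 blk=8 s=0: VC-HIT | VC [6]
  [6] addr=0x34 blk=6 s=0: VC-HIT | VC [8]
  [7] addr=0x44 blk=8 s=0: VC-HIT | VC [6]
  [8] addr=0x44 blk=8 s=0: L1-HIT | VC [6]
  [9] addr=0x40 blk=8 s=0: L1-HIT | VC [6]
  [10] addr=0x41 blk=8 s=0: L1-HIT | VC [6]
  [11] addr=0x40 blk=8 s=0: L1-HIT | VC [6]
  [12] addr=0x42 blk=8 s=0: L1-HIT | VC [6]
  [13] addr=0x44 blk=8 s=0: L1-HIT | VC [6]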